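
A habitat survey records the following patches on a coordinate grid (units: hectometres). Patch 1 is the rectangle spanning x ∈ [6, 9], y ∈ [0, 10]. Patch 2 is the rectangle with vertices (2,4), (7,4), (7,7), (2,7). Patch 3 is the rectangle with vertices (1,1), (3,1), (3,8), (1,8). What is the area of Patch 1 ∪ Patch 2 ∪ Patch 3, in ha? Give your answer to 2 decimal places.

53.00

By inclusion–exclusion:
Individual areas: |Patch 1| = 30, |Patch 2| = 15, |Patch 3| = 14.
|Patch 1∩Patch 2|: x∈[6,7], y∈[4,7] → 1·3 = 3.
|Patch 1∩Patch 3| = 0 (no overlap).
|Patch 2∩Patch 3|: x∈[2,3], y∈[4,7] → 1·3 = 3.
|Patch 1∩Patch 2∩Patch 3| = 0.
|Patch 1 ∪ Patch 2 ∪ Patch 3| = 59 − 6 + 0 = 53.00.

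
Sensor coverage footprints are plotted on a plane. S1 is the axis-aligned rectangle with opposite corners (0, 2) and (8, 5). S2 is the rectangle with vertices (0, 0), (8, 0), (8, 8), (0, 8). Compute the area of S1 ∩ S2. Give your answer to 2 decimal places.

|S1∩S2|: x∈[0,8], y∈[2,5] → 8·3 = 24.

24.00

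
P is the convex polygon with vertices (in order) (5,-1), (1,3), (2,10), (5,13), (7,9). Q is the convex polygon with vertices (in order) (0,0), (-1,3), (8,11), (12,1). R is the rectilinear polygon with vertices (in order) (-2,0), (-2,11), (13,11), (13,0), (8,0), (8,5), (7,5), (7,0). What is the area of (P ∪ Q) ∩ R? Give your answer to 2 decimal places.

|P ∪ Q| = 99.436.
|(P ∪ Q) ∩ R| = 91.46.

91.46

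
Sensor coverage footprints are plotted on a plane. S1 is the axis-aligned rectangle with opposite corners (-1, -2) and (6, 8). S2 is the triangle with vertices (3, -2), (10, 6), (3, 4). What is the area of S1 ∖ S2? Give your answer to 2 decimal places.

55.86

|S1| = 70, |S1∩S2| = 14.1429.
|S1 ∖ S2| = |S1| − |S1∩S2| = 70 − 14.1429 = 55.86.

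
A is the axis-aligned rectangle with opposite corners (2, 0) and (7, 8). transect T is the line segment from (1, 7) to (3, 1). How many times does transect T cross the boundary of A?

The segment meets the boundary at (2,4).

1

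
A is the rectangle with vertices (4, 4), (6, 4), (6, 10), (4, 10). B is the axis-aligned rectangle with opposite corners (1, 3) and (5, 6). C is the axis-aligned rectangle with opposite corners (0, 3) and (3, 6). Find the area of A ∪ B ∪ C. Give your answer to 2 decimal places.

25.00

By inclusion–exclusion:
Individual areas: |A| = 12, |B| = 12, |C| = 9.
|A∩B|: x∈[4,5], y∈[4,6] → 1·2 = 2.
|A∩C| = 0 (no overlap).
|B∩C|: x∈[1,3], y∈[3,6] → 2·3 = 6.
|A∩B∩C| = 0.
|A ∪ B ∪ C| = 33 − 8 + 0 = 25.00.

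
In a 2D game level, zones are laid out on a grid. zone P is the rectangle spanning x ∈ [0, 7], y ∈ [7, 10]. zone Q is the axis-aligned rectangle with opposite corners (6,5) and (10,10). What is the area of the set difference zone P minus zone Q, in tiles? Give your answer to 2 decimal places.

|zone P∩zone Q|: x∈[6,7], y∈[7,10] → 1·3 = 3.
|zone P| = 21.
|zone P ∖ zone Q| = |zone P| − |zone P∩zone Q| = 21 − 3 = 18.00.

18.00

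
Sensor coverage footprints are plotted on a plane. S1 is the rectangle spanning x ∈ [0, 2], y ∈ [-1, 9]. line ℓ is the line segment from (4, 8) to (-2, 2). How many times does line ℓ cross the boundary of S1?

The segment meets the boundary at (0,4), (2,6).

2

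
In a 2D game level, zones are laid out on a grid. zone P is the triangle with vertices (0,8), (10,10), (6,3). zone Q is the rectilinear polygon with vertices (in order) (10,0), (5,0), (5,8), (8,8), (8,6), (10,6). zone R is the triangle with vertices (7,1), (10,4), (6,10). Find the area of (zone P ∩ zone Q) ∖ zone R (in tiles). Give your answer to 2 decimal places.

6.97

|zone P ∩ zone Q| = 11.0833.
|(zone P ∩ zone Q) ∩ zone R| = 4.1098.
|(zone P ∩ zone Q) ∖ zone R| = 11.0833 − 4.1098 = 6.97.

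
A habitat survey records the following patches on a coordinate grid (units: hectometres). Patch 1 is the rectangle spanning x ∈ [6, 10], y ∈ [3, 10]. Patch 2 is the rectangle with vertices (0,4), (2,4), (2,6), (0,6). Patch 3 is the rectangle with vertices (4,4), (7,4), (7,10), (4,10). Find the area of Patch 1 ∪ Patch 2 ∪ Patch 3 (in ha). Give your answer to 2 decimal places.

44.00

By inclusion–exclusion:
Individual areas: |Patch 1| = 28, |Patch 2| = 4, |Patch 3| = 18.
|Patch 1∩Patch 2| = 0 (no overlap).
|Patch 1∩Patch 3|: x∈[6,7], y∈[4,10] → 1·6 = 6.
|Patch 2∩Patch 3| = 0 (no overlap).
|Patch 1∩Patch 2∩Patch 3| = 0.
|Patch 1 ∪ Patch 2 ∪ Patch 3| = 50 − 6 + 0 = 44.00.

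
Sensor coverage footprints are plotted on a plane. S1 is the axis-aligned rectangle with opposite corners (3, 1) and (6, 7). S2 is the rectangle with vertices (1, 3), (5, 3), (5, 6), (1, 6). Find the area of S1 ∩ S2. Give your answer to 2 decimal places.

|S1∩S2|: x∈[3,5], y∈[3,6] → 2·3 = 6.

6.00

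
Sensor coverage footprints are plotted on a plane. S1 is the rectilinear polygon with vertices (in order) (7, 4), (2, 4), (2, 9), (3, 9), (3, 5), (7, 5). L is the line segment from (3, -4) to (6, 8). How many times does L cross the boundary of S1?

2

The segment meets the boundary at (5.25,5), (5,4).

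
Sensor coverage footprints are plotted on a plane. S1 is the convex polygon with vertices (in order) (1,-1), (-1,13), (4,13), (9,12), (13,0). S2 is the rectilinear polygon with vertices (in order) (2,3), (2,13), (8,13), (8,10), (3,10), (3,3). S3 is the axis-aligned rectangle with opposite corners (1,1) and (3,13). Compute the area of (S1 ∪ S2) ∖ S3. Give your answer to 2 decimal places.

|S1 ∪ S2| = 147.1.
|(S1 ∪ S2) ∩ S3| = 24.
|(S1 ∪ S2) ∖ S3| = 147.1 − 24 = 123.10.

123.10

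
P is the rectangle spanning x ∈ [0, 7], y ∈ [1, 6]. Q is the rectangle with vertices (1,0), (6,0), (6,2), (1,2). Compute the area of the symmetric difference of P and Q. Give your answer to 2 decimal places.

|P∩Q|: x∈[1,6], y∈[1,2] → 5·1 = 5.
|P △ Q| = |P| + |Q| − 2·|P∩Q| = 35 + 10 − 10 = 35.00.

35.00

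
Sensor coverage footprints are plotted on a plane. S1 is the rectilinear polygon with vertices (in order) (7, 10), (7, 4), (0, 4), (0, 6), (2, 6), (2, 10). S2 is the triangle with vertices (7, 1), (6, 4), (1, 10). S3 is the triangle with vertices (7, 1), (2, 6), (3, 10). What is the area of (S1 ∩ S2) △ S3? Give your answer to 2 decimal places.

|S1 ∩ S2| = 2.85.
|(S1 ∩ S2) ∩ S3| = 2.5215.
|(S1 ∩ S2) △ S3| = 2.85 + 12.5 − 5.043 = 10.31.

10.31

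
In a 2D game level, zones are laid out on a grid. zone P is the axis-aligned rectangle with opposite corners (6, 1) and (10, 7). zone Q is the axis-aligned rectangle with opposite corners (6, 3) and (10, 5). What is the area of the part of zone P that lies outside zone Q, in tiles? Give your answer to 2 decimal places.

|zone P∩zone Q|: x∈[6,10], y∈[3,5] → 4·2 = 8.
|zone P| = 24.
|zone P ∖ zone Q| = |zone P| − |zone P∩zone Q| = 24 − 8 = 16.00.

16.00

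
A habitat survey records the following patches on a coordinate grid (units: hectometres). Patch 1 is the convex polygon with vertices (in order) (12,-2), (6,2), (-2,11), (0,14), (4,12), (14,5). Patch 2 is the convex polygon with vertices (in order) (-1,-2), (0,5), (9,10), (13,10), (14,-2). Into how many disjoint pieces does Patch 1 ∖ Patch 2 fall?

2

Patch 1 ∖ Patch 2 splits into 2 disjoint pieces (area 37.7121, area 0.5875).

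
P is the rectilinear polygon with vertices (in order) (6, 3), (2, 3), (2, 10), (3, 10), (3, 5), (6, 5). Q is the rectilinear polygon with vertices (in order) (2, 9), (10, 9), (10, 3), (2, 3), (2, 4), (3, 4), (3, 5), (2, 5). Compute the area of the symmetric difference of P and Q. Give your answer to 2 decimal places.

38.00

|P| = 13, |Q| = 47, |P∩Q| = 11.
|P △ Q| = |P| + |Q| − 2·|P∩Q| = 13 + 47 − 22 = 38.00.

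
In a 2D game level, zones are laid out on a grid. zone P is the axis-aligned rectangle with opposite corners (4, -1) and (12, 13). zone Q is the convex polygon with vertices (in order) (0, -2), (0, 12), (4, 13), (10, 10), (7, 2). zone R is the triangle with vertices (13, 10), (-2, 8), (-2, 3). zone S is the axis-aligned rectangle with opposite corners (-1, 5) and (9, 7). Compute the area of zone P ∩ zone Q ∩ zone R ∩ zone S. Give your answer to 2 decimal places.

1.54

The intersection is the polygon with vertices (4,5.8), (4,7), (6.571,7).
By the shoelace formula its area is 1.54.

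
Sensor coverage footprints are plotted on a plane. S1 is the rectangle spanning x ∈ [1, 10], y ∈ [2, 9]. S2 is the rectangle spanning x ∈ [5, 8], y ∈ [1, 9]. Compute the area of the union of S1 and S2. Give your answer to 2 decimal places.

By inclusion–exclusion:
Individual areas: |S1| = 63, |S2| = 24.
|S1∩S2|: x∈[5,8], y∈[2,9] → 3·7 = 21.
|S1 ∪ S2| = 87 − 21 = 66.00.

66.00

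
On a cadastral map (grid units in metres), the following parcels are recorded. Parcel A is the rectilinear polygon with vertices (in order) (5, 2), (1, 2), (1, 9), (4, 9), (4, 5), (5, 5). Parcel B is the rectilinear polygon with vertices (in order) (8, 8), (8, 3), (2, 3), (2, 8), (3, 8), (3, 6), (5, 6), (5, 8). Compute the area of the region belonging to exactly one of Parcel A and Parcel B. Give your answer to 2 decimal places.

|Parcel A| = 24, |Parcel B| = 26, |Parcel A∩Parcel B| = 10.
|Parcel A △ Parcel B| = |Parcel A| + |Parcel B| − 2·|Parcel A∩Parcel B| = 24 + 26 − 20 = 30.00.

30.00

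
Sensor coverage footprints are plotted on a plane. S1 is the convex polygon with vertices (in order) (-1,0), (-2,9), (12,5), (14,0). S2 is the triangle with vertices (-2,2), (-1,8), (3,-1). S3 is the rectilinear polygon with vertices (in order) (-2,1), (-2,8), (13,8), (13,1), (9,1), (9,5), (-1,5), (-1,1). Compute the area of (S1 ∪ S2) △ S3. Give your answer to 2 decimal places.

79.83

|S1 ∪ S2| = 100.3944.
|(S1 ∪ S2) ∩ S3| = 42.7833.
|(S1 ∪ S2) △ S3| = 100.3944 + 65 − 85.5667 = 79.83.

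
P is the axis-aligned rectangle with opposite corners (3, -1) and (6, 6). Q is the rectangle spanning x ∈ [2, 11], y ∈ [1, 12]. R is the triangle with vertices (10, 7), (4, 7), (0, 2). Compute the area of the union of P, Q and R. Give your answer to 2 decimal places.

By inclusion–exclusion:
Individual areas: |P| = 21, |Q| = 99, |R| = 15.
|P∩Q|: x∈[3,6], y∈[1,6] → 3·5 = 15.
|P∩R| = 5.225.
|Q∩R| = 13.5.
|P∩Q∩R| = 5.225.
|P ∪ Q ∪ R| = 135 − 33.725 + 5.225 = 106.50.

106.50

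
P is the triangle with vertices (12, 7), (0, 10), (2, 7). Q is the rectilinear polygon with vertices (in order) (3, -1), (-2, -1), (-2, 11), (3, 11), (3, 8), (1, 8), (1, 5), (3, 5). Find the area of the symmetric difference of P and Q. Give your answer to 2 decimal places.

61.92

|P| = 15, |Q| = 54, |P∩Q| = 3.5417.
|P △ Q| = |P| + |Q| − 2·|P∩Q| = 15 + 54 − 7.0833 = 61.92.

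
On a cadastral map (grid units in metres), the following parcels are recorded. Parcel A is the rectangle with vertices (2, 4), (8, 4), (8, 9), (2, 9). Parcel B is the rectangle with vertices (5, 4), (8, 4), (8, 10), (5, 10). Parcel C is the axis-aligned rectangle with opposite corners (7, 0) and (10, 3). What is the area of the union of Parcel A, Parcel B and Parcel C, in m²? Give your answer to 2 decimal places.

By inclusion–exclusion:
Individual areas: |Parcel A| = 30, |Parcel B| = 18, |Parcel C| = 9.
|Parcel A∩Parcel B|: x∈[5,8], y∈[4,9] → 3·5 = 15.
|Parcel A∩Parcel C| = 0 (no overlap).
|Parcel B∩Parcel C| = 0 (no overlap).
|Parcel A∩Parcel B∩Parcel C| = 0.
|Parcel A ∪ Parcel B ∪ Parcel C| = 57 − 15 + 0 = 42.00.

42.00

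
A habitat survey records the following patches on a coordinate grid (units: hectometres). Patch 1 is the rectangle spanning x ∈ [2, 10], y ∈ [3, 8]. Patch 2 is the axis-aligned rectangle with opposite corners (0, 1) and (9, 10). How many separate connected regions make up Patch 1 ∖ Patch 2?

1

Patch 1 ∖ Patch 2 is a single connected region.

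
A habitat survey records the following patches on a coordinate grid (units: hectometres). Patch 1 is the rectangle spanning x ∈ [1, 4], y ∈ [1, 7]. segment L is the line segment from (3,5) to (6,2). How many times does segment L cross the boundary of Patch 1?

1

The segment meets the boundary at (4,4).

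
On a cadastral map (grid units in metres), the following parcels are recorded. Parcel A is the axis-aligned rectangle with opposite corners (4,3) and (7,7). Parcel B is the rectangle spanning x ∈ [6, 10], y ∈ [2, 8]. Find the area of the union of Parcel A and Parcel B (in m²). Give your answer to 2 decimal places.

32.00

By inclusion–exclusion:
Individual areas: |Parcel A| = 12, |Parcel B| = 24.
|Parcel A∩Parcel B|: x∈[6,7], y∈[3,7] → 1·4 = 4.
|Parcel A ∪ Parcel B| = 36 − 4 = 32.00.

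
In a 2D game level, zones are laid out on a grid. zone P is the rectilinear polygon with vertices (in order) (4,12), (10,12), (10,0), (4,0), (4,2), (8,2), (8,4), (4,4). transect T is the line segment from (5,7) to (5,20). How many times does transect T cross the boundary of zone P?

1

The segment meets the boundary at (5,12).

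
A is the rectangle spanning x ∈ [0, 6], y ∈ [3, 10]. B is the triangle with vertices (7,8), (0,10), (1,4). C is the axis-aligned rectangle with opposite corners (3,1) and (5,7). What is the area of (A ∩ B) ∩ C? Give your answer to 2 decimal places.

2.00

The region (A ∩ B) ∩ C is the polygon with vertices (3,5.333), (3,7), (5,7), (5,6.667).
By the shoelace formula its area is 2.00.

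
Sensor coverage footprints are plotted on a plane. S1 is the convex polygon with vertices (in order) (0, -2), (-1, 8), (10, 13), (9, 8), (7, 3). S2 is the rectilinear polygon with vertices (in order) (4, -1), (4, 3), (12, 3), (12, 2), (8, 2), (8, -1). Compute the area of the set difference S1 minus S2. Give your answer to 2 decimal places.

|S1| = 87.5, |S1∩S2| = 3.2143.
|S1 ∖ S2| = |S1| − |S1∩S2| = 87.5 − 3.2143 = 84.29.

84.29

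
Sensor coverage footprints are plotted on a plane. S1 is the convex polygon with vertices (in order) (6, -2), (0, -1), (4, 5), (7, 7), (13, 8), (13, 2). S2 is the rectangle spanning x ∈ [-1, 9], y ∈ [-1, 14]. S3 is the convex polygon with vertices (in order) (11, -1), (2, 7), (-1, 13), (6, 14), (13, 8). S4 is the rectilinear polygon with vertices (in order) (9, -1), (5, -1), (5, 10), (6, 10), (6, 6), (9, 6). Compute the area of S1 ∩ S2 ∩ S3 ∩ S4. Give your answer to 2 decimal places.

13.78

The intersection is the polygon with vertices (9,0.778), (5,4.333), (5,5.667), (6,6.333), (6,6), (9,6).
By the shoelace formula its area is 13.78.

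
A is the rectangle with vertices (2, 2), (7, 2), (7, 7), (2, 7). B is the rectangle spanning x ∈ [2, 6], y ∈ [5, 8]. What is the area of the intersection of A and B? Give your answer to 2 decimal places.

|A∩B|: x∈[2,6], y∈[5,7] → 4·2 = 8.

8.00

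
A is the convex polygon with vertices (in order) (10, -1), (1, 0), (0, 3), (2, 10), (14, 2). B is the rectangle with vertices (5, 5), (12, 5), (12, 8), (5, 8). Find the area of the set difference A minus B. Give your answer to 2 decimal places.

79.25

|A| = 86, |A∩B| = 6.75.
|A ∖ B| = |A| − |A∩B| = 86 − 6.75 = 79.25.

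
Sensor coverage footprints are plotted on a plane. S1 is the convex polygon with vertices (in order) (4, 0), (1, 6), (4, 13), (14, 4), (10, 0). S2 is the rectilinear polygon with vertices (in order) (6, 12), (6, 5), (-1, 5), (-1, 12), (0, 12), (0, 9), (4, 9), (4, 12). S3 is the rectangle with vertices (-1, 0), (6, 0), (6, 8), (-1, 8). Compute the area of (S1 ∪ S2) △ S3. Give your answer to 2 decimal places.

91.53

|S1 ∪ S2| = 110.0341.
|(S1 ∪ S2) ∩ S3| = 37.25.
|(S1 ∪ S2) △ S3| = 110.0341 + 56 − 74.5 = 91.53.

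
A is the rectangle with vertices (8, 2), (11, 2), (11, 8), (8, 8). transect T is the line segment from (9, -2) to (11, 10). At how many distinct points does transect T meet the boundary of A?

The segment meets the boundary at (10.667,8), (9.667,2).

2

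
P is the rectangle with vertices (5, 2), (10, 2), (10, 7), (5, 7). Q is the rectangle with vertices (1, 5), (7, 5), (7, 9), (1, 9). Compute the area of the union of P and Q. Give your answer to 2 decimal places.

45.00

By inclusion–exclusion:
Individual areas: |P| = 25, |Q| = 24.
|P∩Q|: x∈[5,7], y∈[5,7] → 2·2 = 4.
|P ∪ Q| = 49 − 4 = 45.00.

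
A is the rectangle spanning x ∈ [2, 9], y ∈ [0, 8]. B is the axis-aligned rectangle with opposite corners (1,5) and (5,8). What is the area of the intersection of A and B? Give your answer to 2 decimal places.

|A∩B|: x∈[2,5], y∈[5,8] → 3·3 = 9.

9.00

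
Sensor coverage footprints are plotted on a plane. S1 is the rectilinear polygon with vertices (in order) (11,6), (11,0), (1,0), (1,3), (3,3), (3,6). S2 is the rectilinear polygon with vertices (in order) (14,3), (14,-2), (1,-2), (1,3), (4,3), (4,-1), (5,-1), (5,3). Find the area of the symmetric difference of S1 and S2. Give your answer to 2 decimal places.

61.00

|S1| = 54, |S2| = 61, |S1∩S2| = 27.
|S1 △ S2| = |S1| + |S2| − 2·|S1∩S2| = 54 + 61 − 54 = 61.00.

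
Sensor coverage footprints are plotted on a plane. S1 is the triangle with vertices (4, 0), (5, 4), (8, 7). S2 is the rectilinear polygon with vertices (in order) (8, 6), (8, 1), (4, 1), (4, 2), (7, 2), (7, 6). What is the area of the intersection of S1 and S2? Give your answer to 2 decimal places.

0.64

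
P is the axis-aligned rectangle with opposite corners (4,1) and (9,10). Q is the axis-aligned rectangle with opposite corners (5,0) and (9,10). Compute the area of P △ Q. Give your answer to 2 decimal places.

|P∩Q|: x∈[5,9], y∈[1,10] → 4·9 = 36.
|P △ Q| = |P| + |Q| − 2·|P∩Q| = 45 + 40 − 72 = 13.00.

13.00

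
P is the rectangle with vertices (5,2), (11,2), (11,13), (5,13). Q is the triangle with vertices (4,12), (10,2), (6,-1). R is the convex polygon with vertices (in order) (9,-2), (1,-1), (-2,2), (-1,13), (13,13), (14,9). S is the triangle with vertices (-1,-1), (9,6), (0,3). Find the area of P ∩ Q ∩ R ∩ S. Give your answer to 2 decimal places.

The intersection is the polygon with vertices (5.122,4.707), (7.833,5.611), (8.014,5.31), (5.319,3.424).
By the shoelace formula its area is 2.41.

2.41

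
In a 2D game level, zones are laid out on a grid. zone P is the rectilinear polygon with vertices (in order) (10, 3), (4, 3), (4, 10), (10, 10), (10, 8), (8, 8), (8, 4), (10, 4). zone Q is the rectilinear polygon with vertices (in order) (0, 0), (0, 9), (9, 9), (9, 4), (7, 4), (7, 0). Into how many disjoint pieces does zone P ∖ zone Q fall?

zone P ∖ zone Q splits into 2 disjoint pieces (area 3, area 7).

2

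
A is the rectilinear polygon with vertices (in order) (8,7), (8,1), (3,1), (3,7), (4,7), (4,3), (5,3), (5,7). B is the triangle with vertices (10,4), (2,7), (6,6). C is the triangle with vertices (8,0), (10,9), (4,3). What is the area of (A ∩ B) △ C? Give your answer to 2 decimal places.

|A ∩ B| = 1.375.
|(A ∩ B) ∩ C| = 0.5076.
|(A ∩ B) △ C| = 1.375 + 21 − 1.0152 = 21.36.

21.36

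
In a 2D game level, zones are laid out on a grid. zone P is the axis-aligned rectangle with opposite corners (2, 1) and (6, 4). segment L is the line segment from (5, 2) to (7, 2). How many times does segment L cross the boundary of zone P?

1

The segment meets the boundary at (6,2).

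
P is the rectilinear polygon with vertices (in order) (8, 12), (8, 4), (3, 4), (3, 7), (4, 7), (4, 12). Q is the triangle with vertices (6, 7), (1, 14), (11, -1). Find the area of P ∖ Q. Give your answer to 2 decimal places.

|P| = 35, |P∩Q| = 1.5292.
|P ∖ Q| = |P| − |P∩Q| = 35 − 1.5292 = 33.47.

33.47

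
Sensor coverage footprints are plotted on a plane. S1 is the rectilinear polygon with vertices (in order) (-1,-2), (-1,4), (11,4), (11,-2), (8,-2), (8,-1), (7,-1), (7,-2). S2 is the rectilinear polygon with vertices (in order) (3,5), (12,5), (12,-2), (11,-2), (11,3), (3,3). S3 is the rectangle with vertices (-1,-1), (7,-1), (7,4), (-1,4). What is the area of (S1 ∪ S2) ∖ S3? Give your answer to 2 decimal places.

|S1 ∪ S2| = 86.
|(S1 ∪ S2) ∩ S3| = 40.
|(S1 ∪ S2) ∖ S3| = 86 − 40 = 46.00.

46.00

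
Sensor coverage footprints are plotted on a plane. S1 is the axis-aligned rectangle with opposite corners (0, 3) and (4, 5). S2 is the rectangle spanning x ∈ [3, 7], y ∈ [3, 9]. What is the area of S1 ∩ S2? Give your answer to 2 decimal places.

2.00

|S1∩S2|: x∈[3,4], y∈[3,5] → 1·2 = 2.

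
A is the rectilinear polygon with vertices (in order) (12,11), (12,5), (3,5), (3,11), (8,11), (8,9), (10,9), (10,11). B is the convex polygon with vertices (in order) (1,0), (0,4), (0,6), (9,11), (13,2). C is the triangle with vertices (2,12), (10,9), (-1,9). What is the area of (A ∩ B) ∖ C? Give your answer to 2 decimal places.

29.77

|A ∩ B| = 31.3889.
|(A ∩ B) ∩ C| = 1.6187.
|(A ∩ B) ∖ C| = 31.3889 − 1.6187 = 29.77.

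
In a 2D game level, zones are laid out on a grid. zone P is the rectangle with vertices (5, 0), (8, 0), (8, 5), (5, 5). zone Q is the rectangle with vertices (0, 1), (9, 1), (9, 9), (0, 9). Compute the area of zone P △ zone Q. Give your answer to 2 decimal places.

63.00

|zone P∩zone Q|: x∈[5,8], y∈[1,5] → 3·4 = 12.
|zone P △ zone Q| = |zone P| + |zone Q| − 2·|zone P∩zone Q| = 15 + 72 − 24 = 63.00.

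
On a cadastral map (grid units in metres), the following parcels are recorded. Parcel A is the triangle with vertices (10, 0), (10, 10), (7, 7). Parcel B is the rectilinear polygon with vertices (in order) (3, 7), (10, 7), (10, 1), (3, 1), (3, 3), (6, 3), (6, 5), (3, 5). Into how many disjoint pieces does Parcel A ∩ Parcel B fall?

Parcel A ∩ Parcel B is a single connected region.

1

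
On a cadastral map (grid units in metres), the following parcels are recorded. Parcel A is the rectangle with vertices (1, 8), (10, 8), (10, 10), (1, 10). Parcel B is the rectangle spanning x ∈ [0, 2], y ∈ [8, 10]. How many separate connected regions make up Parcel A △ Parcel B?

2

Parcel A △ Parcel B splits into 2 disjoint pieces (area 16, area 2).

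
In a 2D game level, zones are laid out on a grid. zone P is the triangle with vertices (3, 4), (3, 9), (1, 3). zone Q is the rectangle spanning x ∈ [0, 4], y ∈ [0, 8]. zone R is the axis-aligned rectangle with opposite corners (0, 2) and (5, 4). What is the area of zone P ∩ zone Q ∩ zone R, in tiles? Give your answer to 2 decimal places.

0.83

The intersection is the polygon with vertices (1,3), (1.333,4), (3,4).
By the shoelace formula its area is 0.83.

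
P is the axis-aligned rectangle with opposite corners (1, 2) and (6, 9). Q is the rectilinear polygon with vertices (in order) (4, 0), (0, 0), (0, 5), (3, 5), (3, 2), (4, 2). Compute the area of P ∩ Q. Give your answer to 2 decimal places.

6.00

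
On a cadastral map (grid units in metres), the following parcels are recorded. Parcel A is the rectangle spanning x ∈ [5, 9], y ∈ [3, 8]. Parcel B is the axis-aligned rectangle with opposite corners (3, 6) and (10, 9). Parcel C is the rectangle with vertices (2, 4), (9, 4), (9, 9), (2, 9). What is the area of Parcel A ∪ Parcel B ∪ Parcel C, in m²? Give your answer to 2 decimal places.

42.00

By inclusion–exclusion:
Individual areas: |Parcel A| = 20, |Parcel B| = 21, |Parcel C| = 35.
|Parcel A∩Parcel B|: x∈[5,9], y∈[6,8] → 4·2 = 8.
|Parcel A∩Parcel C|: x∈[5,9], y∈[4,8] → 4·4 = 16.
|Parcel B∩Parcel C|: x∈[3,9], y∈[6,9] → 6·3 = 18.
|Parcel A∩Parcel B∩Parcel C| = 8.
|Parcel A ∪ Parcel B ∪ Parcel C| = 76 − 42 + 8 = 42.00.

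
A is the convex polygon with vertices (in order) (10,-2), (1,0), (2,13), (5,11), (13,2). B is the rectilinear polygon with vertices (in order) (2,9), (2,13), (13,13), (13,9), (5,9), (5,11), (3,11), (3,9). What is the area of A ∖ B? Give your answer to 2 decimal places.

|A| = 103.5, |A∩B| = 6.7778.
|A ∖ B| = |A| − |A∩B| = 103.5 − 6.7778 = 96.72.

96.72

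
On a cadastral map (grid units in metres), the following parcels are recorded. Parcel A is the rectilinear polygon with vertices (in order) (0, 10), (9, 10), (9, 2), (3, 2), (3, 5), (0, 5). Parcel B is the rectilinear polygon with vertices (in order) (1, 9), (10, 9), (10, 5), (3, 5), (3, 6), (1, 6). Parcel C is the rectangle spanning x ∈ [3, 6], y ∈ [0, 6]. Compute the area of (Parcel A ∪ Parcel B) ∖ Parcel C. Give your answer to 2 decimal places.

|Parcel A ∪ Parcel B| = 67.
|(Parcel A ∪ Parcel B) ∩ Parcel C| = 12.
|(Parcel A ∪ Parcel B) ∖ Parcel C| = 67 − 12 = 55.00.

55.00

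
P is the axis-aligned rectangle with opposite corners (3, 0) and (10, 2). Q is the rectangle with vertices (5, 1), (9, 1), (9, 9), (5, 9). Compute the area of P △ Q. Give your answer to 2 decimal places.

|P∩Q|: x∈[5,9], y∈[1,2] → 4·1 = 4.
|P △ Q| = |P| + |Q| − 2·|P∩Q| = 14 + 32 − 8 = 38.00.

38.00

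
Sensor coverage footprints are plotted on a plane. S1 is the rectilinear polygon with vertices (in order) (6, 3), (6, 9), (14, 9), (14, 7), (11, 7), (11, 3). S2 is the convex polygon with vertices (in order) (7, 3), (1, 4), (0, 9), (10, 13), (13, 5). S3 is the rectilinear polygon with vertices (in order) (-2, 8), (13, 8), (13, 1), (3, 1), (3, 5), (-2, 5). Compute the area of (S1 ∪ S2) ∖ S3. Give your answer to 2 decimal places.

40.33

|S1 ∪ S2| = 92.5.
|(S1 ∪ S2) ∩ S3| = 52.1667.
|(S1 ∪ S2) ∖ S3| = 92.5 − 52.1667 = 40.33.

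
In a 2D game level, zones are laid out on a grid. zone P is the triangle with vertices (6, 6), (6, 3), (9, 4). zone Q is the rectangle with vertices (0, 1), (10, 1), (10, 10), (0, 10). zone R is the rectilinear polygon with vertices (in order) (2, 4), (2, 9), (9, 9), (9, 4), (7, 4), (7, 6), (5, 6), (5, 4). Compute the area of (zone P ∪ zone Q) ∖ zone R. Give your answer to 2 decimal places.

|zone P ∪ zone Q| = 90.
|(zone P ∪ zone Q) ∩ zone R| = 31.
|(zone P ∪ zone Q) ∖ zone R| = 90 − 31 = 59.00.

59.00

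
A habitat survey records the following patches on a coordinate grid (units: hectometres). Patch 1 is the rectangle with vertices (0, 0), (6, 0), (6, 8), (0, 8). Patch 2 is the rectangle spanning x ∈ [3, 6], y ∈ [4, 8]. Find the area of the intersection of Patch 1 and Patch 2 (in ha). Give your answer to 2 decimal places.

12.00

|Patch 1∩Patch 2|: x∈[3,6], y∈[4,8] → 3·4 = 12.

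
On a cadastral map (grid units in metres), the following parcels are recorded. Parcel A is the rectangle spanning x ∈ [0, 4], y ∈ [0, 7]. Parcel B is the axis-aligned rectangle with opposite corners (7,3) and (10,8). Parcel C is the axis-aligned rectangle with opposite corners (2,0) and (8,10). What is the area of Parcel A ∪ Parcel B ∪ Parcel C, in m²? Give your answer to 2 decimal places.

84.00

By inclusion–exclusion:
Individual areas: |Parcel A| = 28, |Parcel B| = 15, |Parcel C| = 60.
|Parcel A∩Parcel B| = 0 (no overlap).
|Parcel A∩Parcel C|: x∈[2,4], y∈[0,7] → 2·7 = 14.
|Parcel B∩Parcel C|: x∈[7,8], y∈[3,8] → 1·5 = 5.
|Parcel A∩Parcel B∩Parcel C| = 0.
|Parcel A ∪ Parcel B ∪ Parcel C| = 103 − 19 + 0 = 84.00.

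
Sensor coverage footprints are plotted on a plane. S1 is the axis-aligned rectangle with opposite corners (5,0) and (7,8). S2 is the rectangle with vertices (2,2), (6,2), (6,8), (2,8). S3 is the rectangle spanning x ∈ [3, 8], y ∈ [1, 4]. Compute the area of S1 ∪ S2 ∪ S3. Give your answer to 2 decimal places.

39.00

By inclusion–exclusion:
Individual areas: |S1| = 16, |S2| = 24, |S3| = 15.
|S1∩S2|: x∈[5,6], y∈[2,8] → 1·6 = 6.
|S1∩S3|: x∈[5,7], y∈[1,4] → 2·3 = 6.
|S2∩S3|: x∈[3,6], y∈[2,4] → 3·2 = 6.
|S1∩S2∩S3| = 2.
|S1 ∪ S2 ∪ S3| = 55 − 18 + 2 = 39.00.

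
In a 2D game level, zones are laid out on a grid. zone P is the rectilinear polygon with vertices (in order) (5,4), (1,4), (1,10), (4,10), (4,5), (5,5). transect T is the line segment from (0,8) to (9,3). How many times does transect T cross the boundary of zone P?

The segment meets the boundary at (4,5.778), (1,7.444).

2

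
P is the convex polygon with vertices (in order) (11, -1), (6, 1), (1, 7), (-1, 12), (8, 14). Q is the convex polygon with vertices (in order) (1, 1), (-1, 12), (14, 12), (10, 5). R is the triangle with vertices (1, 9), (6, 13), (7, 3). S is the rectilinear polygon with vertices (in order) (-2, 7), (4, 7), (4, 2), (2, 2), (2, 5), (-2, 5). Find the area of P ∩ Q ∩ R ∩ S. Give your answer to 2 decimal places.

0.50

The intersection is the polygon with vertices (3,7), (4,7), (4,6).
By the shoelace formula its area is 0.50.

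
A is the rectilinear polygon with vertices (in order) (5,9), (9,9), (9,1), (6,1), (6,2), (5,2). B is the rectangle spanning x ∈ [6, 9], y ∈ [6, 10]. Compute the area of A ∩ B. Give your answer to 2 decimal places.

9.00

The intersection is the polygon with vertices (9,9), (9,6), (6,6), (6,9).
By the shoelace formula its area is 9.00.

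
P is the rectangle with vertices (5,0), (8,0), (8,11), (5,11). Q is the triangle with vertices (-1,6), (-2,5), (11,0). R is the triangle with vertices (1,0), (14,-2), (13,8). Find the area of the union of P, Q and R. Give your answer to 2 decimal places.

92.86

By inclusion–exclusion:
Individual areas: |P| = 33, |Q| = 9, |R| = 64.
|P∩Q| = 1.5577.
|P∩R| = 11.
|Q∩R| = 2.0906.
|P∩Q∩R| = 1.5101.
|P ∪ Q ∪ R| = 106 − 14.6483 + 1.5101 = 92.86.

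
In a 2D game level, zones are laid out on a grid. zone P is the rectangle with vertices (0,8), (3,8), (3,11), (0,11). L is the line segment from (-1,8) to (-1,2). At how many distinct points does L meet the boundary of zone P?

The segment lies entirely outside zone P and never meets its boundary.

0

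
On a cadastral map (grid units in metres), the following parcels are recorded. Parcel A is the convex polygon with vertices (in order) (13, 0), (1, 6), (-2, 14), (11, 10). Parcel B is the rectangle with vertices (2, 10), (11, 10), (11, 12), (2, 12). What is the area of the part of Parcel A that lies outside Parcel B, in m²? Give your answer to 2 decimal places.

88.50

|Parcel A| = 100, |Parcel A∩Parcel B| = 11.5.
|Parcel A ∖ Parcel B| = |Parcel A| − |Parcel A∩Parcel B| = 100 − 11.5 = 88.50.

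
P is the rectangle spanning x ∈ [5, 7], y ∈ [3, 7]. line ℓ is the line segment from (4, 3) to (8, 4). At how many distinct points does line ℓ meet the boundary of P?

2

The segment meets the boundary at (7,3.75), (5,3.25).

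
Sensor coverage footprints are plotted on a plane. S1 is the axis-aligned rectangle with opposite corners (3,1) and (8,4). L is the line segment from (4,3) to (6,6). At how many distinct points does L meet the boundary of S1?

1

The segment meets the boundary at (4.667,4).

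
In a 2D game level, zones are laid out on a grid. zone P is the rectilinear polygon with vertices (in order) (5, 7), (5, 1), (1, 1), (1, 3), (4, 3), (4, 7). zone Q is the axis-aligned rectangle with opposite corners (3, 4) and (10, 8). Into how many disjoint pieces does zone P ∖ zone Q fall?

zone P ∖ zone Q is a single connected region.

1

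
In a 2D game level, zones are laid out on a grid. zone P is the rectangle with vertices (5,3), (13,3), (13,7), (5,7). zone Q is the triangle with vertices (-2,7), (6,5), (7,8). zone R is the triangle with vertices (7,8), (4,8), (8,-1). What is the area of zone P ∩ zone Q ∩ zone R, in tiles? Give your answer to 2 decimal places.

The intersection is the polygon with vertices (6.667,7), (6,5), (5.25,5.188), (5,5.75), (5,7).
By the shoelace formula its area is 2.48.

2.48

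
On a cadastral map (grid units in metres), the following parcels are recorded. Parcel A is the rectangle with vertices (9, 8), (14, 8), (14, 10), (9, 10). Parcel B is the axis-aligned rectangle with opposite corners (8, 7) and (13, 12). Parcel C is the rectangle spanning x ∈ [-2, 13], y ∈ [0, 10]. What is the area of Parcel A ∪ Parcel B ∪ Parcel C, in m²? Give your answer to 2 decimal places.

162.00

By inclusion–exclusion:
Individual areas: |Parcel A| = 10, |Parcel B| = 25, |Parcel C| = 150.
|Parcel A∩Parcel B|: x∈[9,13], y∈[8,10] → 4·2 = 8.
|Parcel A∩Parcel C|: x∈[9,13], y∈[8,10] → 4·2 = 8.
|Parcel B∩Parcel C|: x∈[8,13], y∈[7,10] → 5·3 = 15.
|Parcel A∩Parcel B∩Parcel C| = 8.
|Parcel A ∪ Parcel B ∪ Parcel C| = 185 − 31 + 8 = 162.00.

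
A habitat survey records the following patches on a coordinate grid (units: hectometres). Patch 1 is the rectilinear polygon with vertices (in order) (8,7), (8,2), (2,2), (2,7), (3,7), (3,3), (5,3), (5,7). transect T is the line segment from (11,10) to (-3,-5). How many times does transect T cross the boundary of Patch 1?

4

The segment meets the boundary at (3.533,2), (4.467,3), (8,6.786), (5,3.571).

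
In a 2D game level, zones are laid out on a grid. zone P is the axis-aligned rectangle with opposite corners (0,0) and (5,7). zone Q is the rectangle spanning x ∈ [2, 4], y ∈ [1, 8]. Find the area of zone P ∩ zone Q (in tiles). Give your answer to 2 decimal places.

|zone P∩zone Q|: x∈[2,4], y∈[1,7] → 2·6 = 12.

12.00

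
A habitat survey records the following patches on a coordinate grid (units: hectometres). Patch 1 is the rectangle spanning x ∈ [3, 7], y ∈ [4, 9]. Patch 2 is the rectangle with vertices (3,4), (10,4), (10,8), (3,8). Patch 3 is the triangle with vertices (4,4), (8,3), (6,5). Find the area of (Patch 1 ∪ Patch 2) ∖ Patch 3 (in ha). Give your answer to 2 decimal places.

|Patch 1 ∪ Patch 2| = 32.
|(Patch 1 ∪ Patch 2) ∩ Patch 3| = 1.5.
|(Patch 1 ∪ Patch 2) ∖ Patch 3| = 32 − 1.5 = 30.50.

30.50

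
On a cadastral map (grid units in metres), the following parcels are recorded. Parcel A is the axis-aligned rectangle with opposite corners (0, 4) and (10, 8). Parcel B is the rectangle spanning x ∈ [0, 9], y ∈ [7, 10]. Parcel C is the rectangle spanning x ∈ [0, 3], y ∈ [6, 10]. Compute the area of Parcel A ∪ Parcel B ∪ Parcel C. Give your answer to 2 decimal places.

By inclusion–exclusion:
Individual areas: |Parcel A| = 40, |Parcel B| = 27, |Parcel C| = 12.
|Parcel A∩Parcel B|: x∈[0,9], y∈[7,8] → 9·1 = 9.
|Parcel A∩Parcel C|: x∈[0,3], y∈[6,8] → 3·2 = 6.
|Parcel B∩Parcel C|: x∈[0,3], y∈[7,10] → 3·3 = 9.
|Parcel A∩Parcel B∩Parcel C| = 3.
|Parcel A ∪ Parcel B ∪ Parcel C| = 79 − 24 + 3 = 58.00.

58.00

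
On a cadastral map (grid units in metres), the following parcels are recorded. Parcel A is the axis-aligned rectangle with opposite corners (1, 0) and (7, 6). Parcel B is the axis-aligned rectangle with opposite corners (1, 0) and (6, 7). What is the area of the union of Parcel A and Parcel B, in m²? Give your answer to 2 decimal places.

By inclusion–exclusion:
Individual areas: |Parcel A| = 36, |Parcel B| = 35.
|Parcel A∩Parcel B|: x∈[1,6], y∈[0,6] → 5·6 = 30.
|Parcel A ∪ Parcel B| = 71 − 30 = 41.00.

41.00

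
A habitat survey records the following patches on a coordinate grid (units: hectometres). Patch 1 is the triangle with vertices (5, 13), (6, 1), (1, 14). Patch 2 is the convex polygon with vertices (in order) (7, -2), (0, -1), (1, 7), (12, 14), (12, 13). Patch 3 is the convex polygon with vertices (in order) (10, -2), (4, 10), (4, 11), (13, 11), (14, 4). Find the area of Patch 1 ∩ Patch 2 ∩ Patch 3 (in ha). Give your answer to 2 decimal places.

The intersection is the polygon with vertices (5.273,9.719), (5.5,7), (4.414,9.172).
By the shoelace formula its area is 1.23.

1.23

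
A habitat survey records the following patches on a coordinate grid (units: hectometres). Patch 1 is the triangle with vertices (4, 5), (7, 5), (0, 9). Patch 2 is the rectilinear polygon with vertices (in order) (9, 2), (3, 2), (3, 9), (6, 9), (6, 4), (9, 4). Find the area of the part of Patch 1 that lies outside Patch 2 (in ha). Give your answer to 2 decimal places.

|Patch 1| = 6, |Patch 1∩Patch 2| = 3.7857.
|Patch 1 ∖ Patch 2| = |Patch 1| − |Patch 1∩Patch 2| = 6 − 3.7857 = 2.21.

2.21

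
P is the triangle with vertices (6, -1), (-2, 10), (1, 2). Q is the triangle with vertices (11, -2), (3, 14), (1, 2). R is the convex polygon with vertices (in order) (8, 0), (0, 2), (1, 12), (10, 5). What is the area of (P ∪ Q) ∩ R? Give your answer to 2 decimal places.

|P ∪ Q| = 72.8177.
|(P ∪ Q) ∩ R| = 53.78.

53.78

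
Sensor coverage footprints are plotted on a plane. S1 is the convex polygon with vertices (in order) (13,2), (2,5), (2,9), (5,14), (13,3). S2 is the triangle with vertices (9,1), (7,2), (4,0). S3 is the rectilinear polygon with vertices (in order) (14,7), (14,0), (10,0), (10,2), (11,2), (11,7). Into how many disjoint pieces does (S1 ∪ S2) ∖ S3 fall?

2

(S1 ∪ S2) ∖ S3 splits into 2 disjoint pieces (area 59.7955, area 3.5).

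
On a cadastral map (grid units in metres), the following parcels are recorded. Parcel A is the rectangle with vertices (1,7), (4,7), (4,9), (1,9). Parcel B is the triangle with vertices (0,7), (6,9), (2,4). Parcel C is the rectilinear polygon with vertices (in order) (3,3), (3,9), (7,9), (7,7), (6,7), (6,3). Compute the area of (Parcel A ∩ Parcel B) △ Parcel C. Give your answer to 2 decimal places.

|Parcel A ∩ Parcel B| = 2.5.
|(Parcel A ∩ Parcel B) ∩ Parcel C| = 1.1667.
|(Parcel A ∩ Parcel B) △ Parcel C| = 2.5 + 20 − 2.3333 = 20.17.

20.17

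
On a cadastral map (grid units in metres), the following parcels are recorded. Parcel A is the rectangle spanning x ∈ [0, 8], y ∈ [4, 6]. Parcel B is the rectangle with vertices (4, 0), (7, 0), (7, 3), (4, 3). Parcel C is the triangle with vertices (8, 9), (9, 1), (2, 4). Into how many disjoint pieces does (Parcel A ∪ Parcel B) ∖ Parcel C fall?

(Parcel A ∪ Parcel B) ∖ Parcel C splits into 2 disjoint pieces (area 6.4, area 7.4762).

2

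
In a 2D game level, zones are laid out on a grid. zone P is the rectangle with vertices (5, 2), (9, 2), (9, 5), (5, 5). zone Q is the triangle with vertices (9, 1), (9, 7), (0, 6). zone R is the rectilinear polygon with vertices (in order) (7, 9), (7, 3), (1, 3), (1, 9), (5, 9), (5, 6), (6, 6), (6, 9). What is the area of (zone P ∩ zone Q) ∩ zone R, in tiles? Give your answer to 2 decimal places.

The region (zone P ∩ zone Q) ∩ zone R is the polygon with vertices (5,3.222), (5,5), (7,5), (7,3), (5.4,3).
By the shoelace formula its area is 3.96.

3.96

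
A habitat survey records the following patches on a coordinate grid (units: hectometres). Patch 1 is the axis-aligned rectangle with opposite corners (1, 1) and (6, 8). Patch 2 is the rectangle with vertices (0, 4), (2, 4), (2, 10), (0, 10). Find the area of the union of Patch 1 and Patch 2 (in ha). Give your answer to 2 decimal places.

43.00

By inclusion–exclusion:
Individual areas: |Patch 1| = 35, |Patch 2| = 12.
|Patch 1∩Patch 2|: x∈[1,2], y∈[4,8] → 1·4 = 4.
|Patch 1 ∪ Patch 2| = 47 − 4 = 43.00.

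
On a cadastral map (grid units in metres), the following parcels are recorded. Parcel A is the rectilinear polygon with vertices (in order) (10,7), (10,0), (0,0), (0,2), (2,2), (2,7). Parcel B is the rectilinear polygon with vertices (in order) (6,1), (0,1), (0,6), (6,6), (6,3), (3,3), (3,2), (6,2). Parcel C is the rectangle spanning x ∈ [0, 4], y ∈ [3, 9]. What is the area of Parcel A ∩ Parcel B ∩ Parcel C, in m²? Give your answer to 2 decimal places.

6.00

The intersection is the polygon with vertices (2,6), (4,6), (4,3), (3,3), (2,3).
By the shoelace formula its area is 6.00.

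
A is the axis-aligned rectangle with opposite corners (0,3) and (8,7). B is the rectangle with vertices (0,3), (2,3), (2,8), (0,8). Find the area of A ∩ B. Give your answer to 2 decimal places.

8.00

|A∩B|: x∈[0,2], y∈[3,7] → 2·4 = 8.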